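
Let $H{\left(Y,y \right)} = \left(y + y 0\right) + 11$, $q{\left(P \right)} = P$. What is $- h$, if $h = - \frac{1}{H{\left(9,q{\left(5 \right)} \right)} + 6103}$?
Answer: $\frac{1}{6119} \approx 0.00016343$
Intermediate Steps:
$H{\left(Y,y \right)} = 11 + y$ ($H{\left(Y,y \right)} = \left(y + 0\right) + 11 = y + 11 = 11 + y$)
$h = - \frac{1}{6119}$ ($h = - \frac{1}{\left(11 + 5\right) + 6103} = - \frac{1}{16 + 6103} = - \frac{1}{6119} \approx -0.00016343$)
$- h = \left(-1\right) \left(- \frac{1}{6119}\right) = \frac{1}{6119}$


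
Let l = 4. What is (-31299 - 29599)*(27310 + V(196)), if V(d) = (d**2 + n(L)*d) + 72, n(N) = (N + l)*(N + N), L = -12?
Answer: -6298680140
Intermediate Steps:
n(N) = 2*N*(4 + N) (n(N) = (N + 4)*(N + N) = (4 + N)*(2*N) = 2*N*(4 + N))
V(d) = 72 + d**2 + 192*d (V(d) = (d**2 + (2*(-12)*(4 - 12))*d) + 72 = (d**2 + (2*(-12)*(-8))*d) + 72 = (d**2 + 192*d) + 72 = 72 + d**2 + 192*d)
(-31299 - 29599)*(27310 + V(196)) = (-31299 - 29599)*(27310 + (72 + 196**2 + 192*196)) = -60898*(27310 + (72 + 38416 + 37632)) = -60898*(27310 + 76120) = -60898*103430 = -6298680140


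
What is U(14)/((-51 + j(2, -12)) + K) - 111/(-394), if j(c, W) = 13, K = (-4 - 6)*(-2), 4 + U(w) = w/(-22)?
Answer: 3506/6501 ≈ 0.53930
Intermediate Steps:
U(w) = -4 - w/22 (U(w) = -4 + w/(-22) = -4 + w*(-1/22) = -4 - w/22)
K = 20 (K = -10*(-2) = 20)
U(14)/((-51 + j(2, -12)) + K) - 111/(-394) = (-4 - 1/22*14)/((-51 + 13) + 20) - 111/(-394) = (-4 - 7/11)/(-38 + 20) - 111*(-1/394) = -51/11/(-18) + 111/394 = -51/11*(-1/18) + 111/394 = 17/66 + 111/394 = 3506/6501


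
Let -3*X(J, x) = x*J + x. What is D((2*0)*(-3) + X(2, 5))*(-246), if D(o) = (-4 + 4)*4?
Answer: 0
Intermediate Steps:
X(J, x) = -x/3 - J*x/3 (X(J, x) = -(x*J + x)/3 = -(J*x + x)/3 = -(x + J*x)/3 = -x/3 - J*x/3)
D(o) = 0 (D(o) = 0*4 = 0)
D((2*0)*(-3) + X(2, 5))*(-246) = 0*(-246) = 0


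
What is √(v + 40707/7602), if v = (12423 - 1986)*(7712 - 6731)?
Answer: √65744305057578/2534 ≈ 3199.8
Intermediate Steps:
v = 10238697 (v = 10437*981 = 10238697)
√(v + 40707/7602) = √(10238697 + 40707/7602) = √(10238697 + 40707*(1/7602)) = √(10238697 + 13569/2534) = √(25944871767/2534) = √65744305057578/2534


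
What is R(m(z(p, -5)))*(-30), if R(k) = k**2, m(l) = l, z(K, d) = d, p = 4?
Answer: -750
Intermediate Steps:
R(m(z(p, -5)))*(-30) = (-5)**2*(-30) = 25*(-30) = -750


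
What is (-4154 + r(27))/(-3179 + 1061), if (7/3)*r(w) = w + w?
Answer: 14458/7413 ≈ 1.9504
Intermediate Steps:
r(w) = 6*w/7 (r(w) = 3*(w + w)/7 = 3*(2*w)/7 = 6*w/7)
(-4154 + r(27))/(-3179 + 1061) = (-4154 + (6/7)*27)/(-3179 + 1061) = (-4154 + 162/7)/(-2118) = -28916/7*(-1/2118) = 14458/7413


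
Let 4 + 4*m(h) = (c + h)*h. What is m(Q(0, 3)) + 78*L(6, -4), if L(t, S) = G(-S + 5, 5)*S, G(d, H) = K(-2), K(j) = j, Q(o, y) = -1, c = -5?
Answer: 1249/2 ≈ 624.50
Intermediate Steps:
m(h) = -1 + h*(-5 + h)/4 (m(h) = -1 + ((-5 + h)*h)/4 = -1 + (h*(-5 + h))/4 = -1 + h*(-5 + h)/4)
G(d, H) = -2
L(t, S) = -2*S
m(Q(0, 3)) + 78*L(6, -4) = (-1 - 5/4*(-1) + (1/4)*(-1)**2) + 78*(-2*(-4)) = (-1 + 5/4 + (1/4)*1) + 78*8 = (-1 + 5/4 + 1/4) + 624 = 1/2 + 624 = 1249/2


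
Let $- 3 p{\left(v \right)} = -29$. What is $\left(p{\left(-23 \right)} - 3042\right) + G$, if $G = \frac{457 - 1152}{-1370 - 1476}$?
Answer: $- \frac{25887977}{8538} \approx -3032.1$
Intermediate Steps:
$p{\left(v \right)} = \frac{29}{3}$ ($p{\left(v \right)} = \left(- \frac{1}{3}\right) \left(-29\right) = \frac{29}{3}$)
$G = \frac{695}{2846}$ ($G = - \frac{695}{-2846} = \left(-695\right) \left(- \frac{1}{2846}\right) = \frac{695}{2846} \approx 0.2442$)
$\left(p{\left(-23 \right)} - 3042\right) + G = \left(\frac{29}{3} - 3042\right) + \frac{695}{2846} = - \frac{9097}{3} + \frac{695}{2846} = - \frac{25887977}{8538}$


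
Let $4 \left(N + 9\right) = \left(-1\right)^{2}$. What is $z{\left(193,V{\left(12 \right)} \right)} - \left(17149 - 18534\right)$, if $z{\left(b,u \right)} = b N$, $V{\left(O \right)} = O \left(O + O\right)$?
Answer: $- \frac{1215}{4} \approx -303.75$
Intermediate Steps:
$V{\left(O \right)} = 2 O^{2}$ ($V{\left(O \right)} = O 2 O = 2 O^{2}$)
$N = - \frac{35}{4}$ ($N = -9 + \frac{\left(-1\right)^{2}}{4} = -9 + \frac{1}{4} \cdot 1 = -9 + \frac{1}{4} = - \frac{35}{4} \approx -8.75$)
$z{\left(b,u \right)} = - \frac{35 b}{4}$ ($z{\left(b,u \right)} = b \left(- \frac{35}{4}\right) = - \frac{35 b}{4}$)
$z{\left(193,V{\left(12 \right)} \right)} - \left(17149 - 18534\right) = \left(- \frac{35}{4}\right) 193 - \left(17149 - 18534\right) = - \frac{6755}{4} - -1385 = - \frac{6755}{4} + 1385 = - \frac{1215}{4}$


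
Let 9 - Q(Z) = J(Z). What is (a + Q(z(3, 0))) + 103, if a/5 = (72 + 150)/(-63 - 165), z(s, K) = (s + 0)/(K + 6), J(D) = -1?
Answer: 4109/38 ≈ 108.13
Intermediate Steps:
z(s, K) = s/(6 + K)
Q(Z) = 10 (Q(Z) = 9 - 1*(-1) = 9 + 1 = 10)
a = -185/38 (a = 5*((72 + 150)/(-63 - 165)) = 5*(222/(-228)) = 5*(222*(-1/228)) = 5*(-37/38) = -185/38 ≈ -4.8684)
(a + Q(z(3, 0))) + 103 = (-185/38 + 10) + 103 = 195/38 + 103 = 4109/38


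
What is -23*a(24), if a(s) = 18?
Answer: -414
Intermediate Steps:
-23*a(24) = -23*18 = -414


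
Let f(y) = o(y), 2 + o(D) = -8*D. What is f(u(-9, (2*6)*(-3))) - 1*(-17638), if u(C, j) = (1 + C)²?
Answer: 17124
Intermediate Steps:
o(D) = -2 - 8*D
f(y) = -2 - 8*y
f(u(-9, (2*6)*(-3))) - 1*(-17638) = (-2 - 8*(1 - 9)²) - 1*(-17638) = (-2 - 8*(-8)²) + 17638 = (-2 - 8*64) + 17638 = (-2 - 512) + 17638 = -514 + 17638 = 17124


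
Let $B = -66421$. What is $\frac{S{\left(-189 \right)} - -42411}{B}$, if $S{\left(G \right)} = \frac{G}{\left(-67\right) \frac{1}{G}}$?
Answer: $- \frac{2805816}{4450207} \approx -0.63049$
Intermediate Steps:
$S{\left(G \right)} = - \frac{G^{2}}{67}$ ($S{\left(G \right)} = G \left(- \frac{G}{67}\right) = - \frac{G^{2}}{67}$)
$\frac{S{\left(-189 \right)} - -42411}{B} = \frac{- \frac{\left(-189\right)^{2}}{67} - -42411}{-66421} = \left(\left(- \frac{1}{67}\right) 35721 + 42411\right) \left(- \frac{1}{66421}\right) = \left(- \frac{35721}{67} + 42411\right) \left(- \frac{1}{66421}\right) = \frac{2805816}{67} \left(- \frac{1}{66421}\right) = - \frac{2805816}{4450207}$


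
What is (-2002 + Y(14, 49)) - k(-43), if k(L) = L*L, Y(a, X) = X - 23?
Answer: -3825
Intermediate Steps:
Y(a, X) = -23 + X
k(L) = L**2
(-2002 + Y(14, 49)) - k(-43) = (-2002 + (-23 + 49)) - 1*(-43)**2 = (-2002 + 26) - 1*1849 = -1976 - 1849 = -3825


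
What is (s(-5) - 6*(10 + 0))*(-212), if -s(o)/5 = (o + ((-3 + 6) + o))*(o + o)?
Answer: 86920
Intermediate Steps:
s(o) = -10*o*(3 + 2*o) (s(o) = -5*(o + ((-3 + 6) + o))*(o + o) = -5*(o + (3 + o))*2*o = -5*(3 + 2*o)*2*o = -10*o*(3 + 2*o))
(s(-5) - 6*(10 + 0))*(-212) = (-10*(-5)*(3 + 2*(-5)) - 6*(10 + 0))*(-212) = (-10*(-5)*(3 - 10) - 6*10)*(-212) = (-10*(-5)*(-7) - 60)*(-212) = (-350 - 60)*(-212) = -410*(-212) = 86920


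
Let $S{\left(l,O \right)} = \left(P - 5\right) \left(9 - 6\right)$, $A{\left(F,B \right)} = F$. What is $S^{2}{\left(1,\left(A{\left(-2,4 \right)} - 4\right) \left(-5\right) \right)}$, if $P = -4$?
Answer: $729$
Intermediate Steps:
$S{\left(l,O \right)} = -27$ ($S{\left(l,O \right)} = \left(-4 - 5\right) \left(9 - 6\right) = \left(-9\right) 3 = -27$)
$S^{2}{\left(1,\left(A{\left(-2,4 \right)} - 4\right) \left(-5\right) \right)} = \left(-27\right)^{2} = 729$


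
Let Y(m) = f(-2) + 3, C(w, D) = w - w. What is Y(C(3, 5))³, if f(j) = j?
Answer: 1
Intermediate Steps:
C(w, D) = 0
Y(m) = 1 (Y(m) = -2 + 3 = 1)
Y(C(3, 5))³ = 1³ = 1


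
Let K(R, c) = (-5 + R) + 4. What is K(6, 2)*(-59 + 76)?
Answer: 85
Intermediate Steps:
K(R, c) = -1 + R
K(6, 2)*(-59 + 76) = (-1 + 6)*(-59 + 76) = 5*17 = 85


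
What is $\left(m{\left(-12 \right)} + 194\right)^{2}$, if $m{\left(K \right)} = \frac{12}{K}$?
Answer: $37249$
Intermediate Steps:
$\left(m{\left(-12 \right)} + 194\right)^{2} = \left(\frac{12}{-12} + 194\right)^{2} = \left(12 \left(- \frac{1}{12}\right) + 194\right)^{2} = \left(-1 + 194\right)^{2} = 193^{2} = 37249$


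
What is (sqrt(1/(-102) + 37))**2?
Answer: 3773/102 ≈ 36.990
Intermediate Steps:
(sqrt(1/(-102) + 37))**2 = (sqrt(-1/102 + 37))**2 = (sqrt(3773/102))**2 = (7*sqrt(7854)/102)**2 = 3773/102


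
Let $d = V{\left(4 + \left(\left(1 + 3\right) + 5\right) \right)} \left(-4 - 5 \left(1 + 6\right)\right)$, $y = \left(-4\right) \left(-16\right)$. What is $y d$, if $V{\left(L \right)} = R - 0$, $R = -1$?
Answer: $2496$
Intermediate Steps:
$V{\left(L \right)} = -1$ ($V{\left(L \right)} = -1 - 0 = -1 + 0 = -1$)
$y = 64$
$d = 39$ ($d = - (-4 - 5 \left(1 + 6\right)) = - (-4 - 35) = \left(-1\right) \left(-39\right) = 39$)
$y d = 64 \cdot 39 = 2496$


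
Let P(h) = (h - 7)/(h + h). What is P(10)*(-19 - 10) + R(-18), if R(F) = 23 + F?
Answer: 13/20 ≈ 0.65000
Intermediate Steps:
P(h) = (-7 + h)/(2*h) (P(h) = (-7 + h)/((2*h)) = (-7 + h)*(1/(2*h)) = (-7 + h)/(2*h))
P(10)*(-19 - 10) + R(-18) = ((½)*(-7 + 10)/10)*(-19 - 10) + (23 - 18) = ((½)*(⅒)*3)*(-29) + 5 = (3/20)*(-29) + 5 = -87/20 + 5 = 13/20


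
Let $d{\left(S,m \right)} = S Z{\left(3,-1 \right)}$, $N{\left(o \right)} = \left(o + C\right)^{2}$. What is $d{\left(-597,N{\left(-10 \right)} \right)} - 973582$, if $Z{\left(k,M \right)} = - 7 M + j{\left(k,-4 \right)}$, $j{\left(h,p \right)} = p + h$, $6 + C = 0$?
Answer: $-977164$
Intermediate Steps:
$C = -6$ ($C = -6 + 0 = -6$)
$j{\left(h,p \right)} = h + p$
$N{\left(o \right)} = \left(-6 + o\right)^{2}$ ($N{\left(o \right)} = \left(o - 6\right)^{2} = \left(-6 + o\right)^{2}$)
$Z{\left(k,M \right)} = -4 + k - 7 M$ ($Z{\left(k,M \right)} = - 7 M + \left(k - 4\right) = - 7 M + \left(-4 + k\right) = -4 + k - 7 M$)
$d{\left(S,m \right)} = 6 S$ ($d{\left(S,m \right)} = S \left(-4 + 3 - -7\right) = S \left(-4 + 3 + 7\right) = S 6 = 6 S$)
$d{\left(-597,N{\left(-10 \right)} \right)} - 973582 = 6 \left(-597\right) - 973582 = -3582 - 973582 = -977164$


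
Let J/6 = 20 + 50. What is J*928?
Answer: 389760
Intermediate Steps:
J = 420 (J = 6*(20 + 50) = 6*70 = 420)
J*928 = 420*928 = 389760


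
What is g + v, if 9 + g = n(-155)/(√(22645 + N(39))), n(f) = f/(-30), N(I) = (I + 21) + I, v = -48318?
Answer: -48327 + 31*√5686/68232 ≈ -48327.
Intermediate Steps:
N(I) = 21 + 2*I (N(I) = (21 + I) + I = 21 + 2*I)
n(f) = -f/30 (n(f) = f*(-1/30) = -f/30)
g = -9 + 31*√5686/68232 (g = -9 + (-1/30*(-155))/(√(22645 + (21 + 2*39))) = -9 + 31/(6*(√(22645 + (21 + 78)))) = -9 + 31/(6*(√(22645 + 99))) = -9 + 31/(6*(√22744)) = -9 + 31/(6*((2*√5686))) = -9 + 31*(√5686/11372)/6 = -9 + 31*√5686/68232 ≈ -8.9657)
g + v = (-9 + 31*√5686/68232) - 48318 = -48327 + 31*√5686/68232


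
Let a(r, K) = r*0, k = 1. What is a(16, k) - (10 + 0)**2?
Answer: -100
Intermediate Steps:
a(r, K) = 0
a(16, k) - (10 + 0)**2 = 0 - (10 + 0)**2 = 0 - 1*10**2 = 0 - 1*100 = 0 - 100 = -100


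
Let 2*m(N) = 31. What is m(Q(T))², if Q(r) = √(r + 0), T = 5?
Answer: 961/4 ≈ 240.25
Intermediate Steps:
Q(r) = √r
m(N) = 31/2 (m(N) = (½)*31 = 31/2)
m(Q(T))² = (31/2)² = 961/4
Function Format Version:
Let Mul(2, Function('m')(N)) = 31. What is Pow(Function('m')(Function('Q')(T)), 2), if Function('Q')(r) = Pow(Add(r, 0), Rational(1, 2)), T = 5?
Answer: Rational(961, 4) ≈ 240.25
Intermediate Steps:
Function('Q')(r) = Pow(r, Rational(1, 2))
Function('m')(N) = Rational(31, 2) (Function('m')(N) = Mul(Rational(1, 2), 31) = Rational(31, 2))
Pow(Function('m')(Function('Q')(T)), 2) = Pow(Rational(31, 2), 2) = Rational(961, 4)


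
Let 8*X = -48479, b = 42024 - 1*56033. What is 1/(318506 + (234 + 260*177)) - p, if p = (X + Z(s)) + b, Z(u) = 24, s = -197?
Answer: 3655784303/182380 ≈ 20045.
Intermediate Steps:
b = -14009 (b = 42024 - 56033 = -14009)
X = -48479/8 (X = (⅛)*(-48479) = -48479/8 ≈ -6059.9)
p = -160359/8 (p = (-48479/8 + 24) - 14009 = -48287/8 - 14009 = -160359/8 ≈ -20045.)
1/(318506 + (234 + 260*177)) - p = 1/(318506 + (234 + 260*177)) - 1*(-160359/8) = 1/(318506 + (234 + 46020)) + 160359/8 = 1/(318506 + 46254) + 160359/8 = 1/364760 + 160359/8 = 3655784303/182380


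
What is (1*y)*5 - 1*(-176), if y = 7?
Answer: 211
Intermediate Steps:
(1*y)*5 - 1*(-176) = (1*7)*5 - 1*(-176) = 7*5 + 176 = 35 + 176 = 211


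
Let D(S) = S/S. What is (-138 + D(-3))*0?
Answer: 0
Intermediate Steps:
D(S) = 1
(-138 + D(-3))*0 = (-138 + 1)*0 = -137*0 = 0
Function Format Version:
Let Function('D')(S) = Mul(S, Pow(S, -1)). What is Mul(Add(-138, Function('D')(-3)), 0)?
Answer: 0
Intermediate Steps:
Function('D')(S) = 1
Mul(Add(-138, Function('D')(-3)), 0) = Mul(Add(-138, 1), 0) = Mul(-137, 0) = 0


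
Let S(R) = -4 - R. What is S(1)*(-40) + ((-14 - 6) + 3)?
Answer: 183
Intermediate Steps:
S(1)*(-40) + ((-14 - 6) + 3) = (-4 - 1*1)*(-40) + ((-14 - 6) + 3) = (-4 - 1)*(-40) + (-20 + 3) = -5*(-40) - 17 = 200 - 17 = 183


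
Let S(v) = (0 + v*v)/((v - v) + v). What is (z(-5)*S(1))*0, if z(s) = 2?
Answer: 0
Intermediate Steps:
S(v) = v (S(v) = (0 + v**2)/(0 + v) = v**2/v = v)
(z(-5)*S(1))*0 = (2*1)*0 = 2*0 = 0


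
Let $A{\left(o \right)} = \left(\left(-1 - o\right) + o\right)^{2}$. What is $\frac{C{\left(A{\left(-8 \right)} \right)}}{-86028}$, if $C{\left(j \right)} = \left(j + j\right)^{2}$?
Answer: $- \frac{1}{21507} \approx -4.6497 \cdot 10^{-5}$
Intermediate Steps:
$A{\left(o \right)} = 1$ ($A{\left(o \right)} = \left(-1\right)^{2} = 1$)
$C{\left(j \right)} = 4 j^{2}$ ($C{\left(j \right)} = \left(2 j\right)^{2} = 4 j^{2}$)
$\frac{C{\left(A{\left(-8 \right)} \right)}}{-86028} = \frac{4 \cdot 1^{2}}{-86028} = 4 \cdot 1 \left(- \frac{1}{86028}\right) = 4 \left(- \frac{1}{86028}\right) = - \frac{1}{21507}$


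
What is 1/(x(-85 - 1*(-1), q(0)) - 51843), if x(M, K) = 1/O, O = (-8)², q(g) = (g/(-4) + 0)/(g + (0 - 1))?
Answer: -64/3317951 ≈ -1.9289e-5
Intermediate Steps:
q(g) = -g/(4*(-1 + g)) (q(g) = (g*(-¼) + 0)/(g - 1) = (-g/4 + 0)/(-1 + g) = (-g/4)/(-1 + g) = -g/(4*(-1 + g)))
O = 64
x(M, K) = 1/64
1/(x(-85 - 1*(-1), q(0)) - 51843) = 1/(1/64 - 51843) = 1/(-3317951/64) = -64/3317951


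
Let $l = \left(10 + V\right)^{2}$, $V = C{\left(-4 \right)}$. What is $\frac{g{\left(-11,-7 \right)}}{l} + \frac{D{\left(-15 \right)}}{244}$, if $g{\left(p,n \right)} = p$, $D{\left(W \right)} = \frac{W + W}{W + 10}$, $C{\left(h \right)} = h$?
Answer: $- \frac{617}{2196} \approx -0.28097$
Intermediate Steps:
$D{\left(W \right)} = \frac{2 W}{10 + W}$
$V = -4$
$l = 36$ ($l = \left(10 - 4\right)^{2} = 6^{2} = 36$)
$\frac{g{\left(-11,-7 \right)}}{l} + \frac{D{\left(-15 \right)}}{244} = - \frac{11}{36} + \frac{2 \left(-15\right) \frac{1}{10 - 15}}{244} = \left(-11\right) \frac{1}{36} + 2 \left(-15\right) \frac{1}{-5} \cdot \frac{1}{244} = - \frac{11}{36} + 2 \left(-15\right) \left(- \frac{1}{5}\right) \frac{1}{244} = - \frac{11}{36} + 6 \cdot \frac{1}{244} = - \frac{11}{36} + \frac{3}{122} = - \frac{617}{2196}$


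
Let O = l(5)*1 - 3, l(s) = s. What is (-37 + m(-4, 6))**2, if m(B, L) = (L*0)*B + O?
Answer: 1225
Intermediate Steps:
O = 2 (O = 5*1 - 3 = 5 - 3 = 2)
m(B, L) = 2 (m(B, L) = (L*0)*B + 2 = 0*B + 2 = 0 + 2 = 2)
(-37 + m(-4, 6))**2 = (-37 + 2)**2 = (-35)**2 = 1225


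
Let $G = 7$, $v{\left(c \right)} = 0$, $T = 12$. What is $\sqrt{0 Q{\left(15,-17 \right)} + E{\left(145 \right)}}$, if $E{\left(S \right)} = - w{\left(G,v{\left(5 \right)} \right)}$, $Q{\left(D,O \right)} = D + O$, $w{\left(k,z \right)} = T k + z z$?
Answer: $2 i \sqrt{21} \approx 9.1651 i$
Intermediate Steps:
$w{\left(k,z \right)} = z^{2} + 12 k$ ($w{\left(k,z \right)} = 12 k + z z = 12 k + z^{2} = z^{2} + 12 k$)
$E{\left(S \right)} = -84$ ($E{\left(S \right)} = - (0^{2} + 12 \cdot 7) = - (0 + 84) = \left(-1\right) 84 = -84$)
$\sqrt{0 Q{\left(15,-17 \right)} + E{\left(145 \right)}} = \sqrt{0 \left(15 - 17\right) - 84} = \sqrt{0 \left(-2\right) - 84} = \sqrt{0 - 84} = \sqrt{-84} = 2 i \sqrt{21}$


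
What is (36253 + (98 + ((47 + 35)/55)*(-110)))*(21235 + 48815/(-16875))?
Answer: 2593101145694/3375 ≈ 7.6833e+8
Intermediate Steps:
(36253 + (98 + ((47 + 35)/55)*(-110)))*(21235 + 48815/(-16875)) = (36253 + (98 + (82*(1/55))*(-110)))*(21235 + 48815*(-1/16875)) = (36253 + (98 + (82/55)*(-110)))*(21235 - 9763/3375) = (36253 + (98 - 164))*(71658362/3375) = (36253 - 66)*(71658362/3375) = 36187*(71658362/3375) = 2593101145694/3375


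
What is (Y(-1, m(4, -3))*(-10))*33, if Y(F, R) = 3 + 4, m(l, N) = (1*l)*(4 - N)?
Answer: -2310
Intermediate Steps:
m(l, N) = l*(4 - N)
Y(F, R) = 7
(Y(-1, m(4, -3))*(-10))*33 = (7*(-10))*33 = -70*33 = -2310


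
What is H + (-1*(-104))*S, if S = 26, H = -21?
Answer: 2683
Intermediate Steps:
H + (-1*(-104))*S = -21 - 1*(-104)*26 = -21 + 104*26 = -21 + 2704 = 2683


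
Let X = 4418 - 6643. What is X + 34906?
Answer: 32681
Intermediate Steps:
X = -2225
X + 34906 = -2225 + 34906 = 32681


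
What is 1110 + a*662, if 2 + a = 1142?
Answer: 755790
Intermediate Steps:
a = 1140 (a = -2 + 1142 = 1140)
1110 + a*662 = 1110 + 1140*662 = 1110 + 754680 = 755790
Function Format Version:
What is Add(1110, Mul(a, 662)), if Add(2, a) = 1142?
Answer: 755790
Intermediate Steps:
a = 1140 (a = Add(-2, 1142) = 1140)
Add(1110, Mul(a, 662)) = Add(1110, Mul(1140, 662)) = Add(1110, 754680) = 755790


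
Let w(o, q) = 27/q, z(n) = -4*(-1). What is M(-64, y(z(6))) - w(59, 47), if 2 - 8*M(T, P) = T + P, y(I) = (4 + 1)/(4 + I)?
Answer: 22853/3008 ≈ 7.5974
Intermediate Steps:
z(n) = 4
y(I) = 5/(4 + I)
M(T, P) = ¼ - P/8 - T/8 (M(T, P) = ¼ - (T + P)/8 = ¼ - (P + T)/8 = ¼ + (-P/8 - T/8) = ¼ - P/8 - T/8)
M(-64, y(z(6))) - w(59, 47) = (¼ - 5/(8*(4 + 4)) - ⅛*(-64)) - 27/47 = (¼ - 5/(8*8) + 8) - 27/47 = (¼ - 5/(8*8) + 8) - 1*27/47 = (¼ - ⅛*5/8 + 8) - 27/47 = (¼ - 5/64 + 8) - 27/47 = 523/64 - 27/47 = 22853/3008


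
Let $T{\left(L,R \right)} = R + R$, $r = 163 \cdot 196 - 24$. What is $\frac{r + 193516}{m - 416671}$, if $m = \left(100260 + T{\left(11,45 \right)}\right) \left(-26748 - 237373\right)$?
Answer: $- \frac{225440}{26504959021} \approx -8.5056 \cdot 10^{-6}$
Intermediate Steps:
$r = 31924$ ($r = 31948 - 24 = 31924$)
$T{\left(L,R \right)} = 2 R$
$m = -26504542350$ ($m = \left(100260 + 2 \cdot 45\right) \left(-26748 - 237373\right) = \left(100260 + 90\right) \left(-264121\right) = 100350 \left(-264121\right) = -26504542350$)
$\frac{r + 193516}{m - 416671} = \frac{31924 + 193516}{-26504542350 - 416671} = \frac{225440}{-26504959021} = 225440 \left(- \frac{1}{26504959021}\right) = - \frac{225440}{26504959021}$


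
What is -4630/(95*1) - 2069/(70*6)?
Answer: -428231/7980 ≈ -53.663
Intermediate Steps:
-4630/(95*1) - 2069/(70*6) = -4630/95 - 2069/420 = -4630*1/95 - 2069*1/420 = -926/19 - 2069/420 = -428231/7980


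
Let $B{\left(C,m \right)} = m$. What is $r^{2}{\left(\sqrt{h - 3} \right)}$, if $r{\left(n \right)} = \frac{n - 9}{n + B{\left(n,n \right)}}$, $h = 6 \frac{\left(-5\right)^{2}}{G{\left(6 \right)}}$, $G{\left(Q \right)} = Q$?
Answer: $\frac{\left(9 - \sqrt{22}\right)^{2}}{88} \approx 0.21105$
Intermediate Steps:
$h = 25$ ($h = 6 \frac{\left(-5\right)^{2}}{6} = 6 \cdot 25 \cdot \frac{1}{6} = 6 \cdot \frac{25}{6} = 25$)
$r{\left(n \right)} = \frac{-9 + n}{2 n}$ ($r{\left(n \right)} = \frac{n - 9}{n + n} = \frac{-9 + n}{2 n}$)
$r^{2}{\left(\sqrt{h - 3} \right)} = \left(\frac{-9 + \sqrt{25 - 3}}{2 \sqrt{25 - 3}}\right)^{2} = \left(\frac{-9 + \sqrt{22}}{2 \sqrt{22}}\right)^{2} = \left(\frac{\frac{\sqrt{22}}{22} \left(-9 + \sqrt{22}\right)}{2}\right)^{2} = \left(\frac{\sqrt{22} \left(-9 + \sqrt{22}\right)}{44}\right)^{2} = \frac{\left(-9 + \sqrt{22}\right)^{2}}{88}$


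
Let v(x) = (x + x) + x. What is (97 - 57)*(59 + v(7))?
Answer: 3200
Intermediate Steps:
v(x) = 3*x (v(x) = 2*x + x = 3*x)
(97 - 57)*(59 + v(7)) = (97 - 57)*(59 + 3*7) = 40*(59 + 21) = 40*80 = 3200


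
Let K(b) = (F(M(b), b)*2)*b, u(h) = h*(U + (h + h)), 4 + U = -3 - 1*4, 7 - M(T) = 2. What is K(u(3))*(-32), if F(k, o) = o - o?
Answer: 0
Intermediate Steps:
M(T) = 5 (M(T) = 7 - 1*2 = 7 - 2 = 5)
F(k, o) = 0
U = -11 (U = -4 + (-3 - 1*4) = -4 + (-3 - 4) = -4 - 7 = -11)
u(h) = h*(-11 + 2*h) (u(h) = h*(-11 + (h + h)) = h*(-11 + 2*h))
K(b) = 0 (K(b) = (0*2)*b = 0*b = 0)
K(u(3))*(-32) = 0*(-32) = 0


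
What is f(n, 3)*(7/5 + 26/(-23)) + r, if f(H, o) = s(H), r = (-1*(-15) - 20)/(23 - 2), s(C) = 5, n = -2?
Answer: 536/483 ≈ 1.1097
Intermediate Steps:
r = -5/21 (r = (15 - 20)/21 = -5*1/21 = -5/21 ≈ -0.23810)
f(H, o) = 5
f(n, 3)*(7/5 + 26/(-23)) + r = 5*(7/5 + 26/(-23)) - 5/21 = 5*(7*(1/5) + 26*(-1/23)) - 5/21 = 5*(7/5 - 26/23) - 5/21 = 5*(31/115) - 5/21 = 31/23 - 5/21 = 536/483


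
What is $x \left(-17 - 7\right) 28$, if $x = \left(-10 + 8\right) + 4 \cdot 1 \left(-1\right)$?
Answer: $4032$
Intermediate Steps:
$x = -6$ ($x = -2 + 4 \left(-1\right) = -2 - 4 = -6$)
$x \left(-17 - 7\right) 28 = - 6 \left(-17 - 7\right) 28 = \left(-6\right) \left(-24\right) 28 = 144 \cdot 28 = 4032$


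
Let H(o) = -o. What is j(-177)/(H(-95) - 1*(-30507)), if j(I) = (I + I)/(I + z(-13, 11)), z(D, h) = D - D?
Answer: 1/15301 ≈ 6.5355e-5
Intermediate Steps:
z(D, h) = 0
j(I) = 2 (j(I) = (I + I)/(I + 0) = (2*I)/I = 2)
j(-177)/(H(-95) - 1*(-30507)) = 2/(-1*(-95) - 1*(-30507)) = 2/(95 + 30507) = 2/30602 = 2*(1/30602) = 1/15301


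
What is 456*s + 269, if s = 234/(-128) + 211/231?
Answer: -91233/616 ≈ -148.11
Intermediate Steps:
s = -13523/14784 (s = 234*(-1/128) + 211*(1/231) = -117/64 + 211/231 = -13523/14784 ≈ -0.91471)
456*s + 269 = 456*(-13523/14784) + 269 = -256937/616 + 269 = -91233/616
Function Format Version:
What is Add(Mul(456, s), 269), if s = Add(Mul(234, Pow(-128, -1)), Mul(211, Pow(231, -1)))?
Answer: Rational(-91233, 616) ≈ -148.11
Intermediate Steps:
s = Rational(-13523, 14784) (s = Add(Mul(234, Rational(-1, 128)), Mul(211, Rational(1, 231))) = Add(Rational(-117, 64), Rational(211, 231)) = Rational(-13523, 14784) ≈ -0.91471)
Add(Mul(456, s), 269) = Add(Mul(456, Rational(-13523, 14784)), 269) = Add(Rational(-256937, 616), 269) = Rational(-91233, 616)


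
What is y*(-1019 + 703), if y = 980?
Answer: -309680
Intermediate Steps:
y*(-1019 + 703) = 980*(-1019 + 703) = 980*(-316) = -309680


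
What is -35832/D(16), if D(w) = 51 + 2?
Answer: -35832/53 ≈ -676.08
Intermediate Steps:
D(w) = 53
-35832/D(16) = -35832/53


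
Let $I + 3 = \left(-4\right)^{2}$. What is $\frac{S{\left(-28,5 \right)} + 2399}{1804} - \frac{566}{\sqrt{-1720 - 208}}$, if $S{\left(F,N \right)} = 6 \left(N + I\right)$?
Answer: $\frac{2507}{1804} + \frac{283 i \sqrt{482}}{482} \approx 1.3897 + 12.89 i$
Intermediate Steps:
$I = 13$ ($I = -3 + \left(-4\right)^{2} = -3 + 16 = 13$)
$S{\left(F,N \right)} = 78 + 6 N$ ($S{\left(F,N \right)} = 6 \left(N + 13\right) = 6 \left(13 + N\right) = 78 + 6 N$)
$\frac{S{\left(-28,5 \right)} + 2399}{1804} - \frac{566}{\sqrt{-1720 - 208}} = \frac{\left(78 + 6 \cdot 5\right) + 2399}{1804} - \frac{566}{\sqrt{-1720 - 208}} = \left(\left(78 + 30\right) + 2399\right) \frac{1}{1804} - \frac{566}{\sqrt{-1928}} = \left(108 + 2399\right) \frac{1}{1804} - \frac{566}{2 i \sqrt{482}} = 2507 \cdot \frac{1}{1804} - 566 \left(- \frac{i \sqrt{482}}{964}\right) = \frac{2507}{1804} + \frac{283 i \sqrt{482}}{482}$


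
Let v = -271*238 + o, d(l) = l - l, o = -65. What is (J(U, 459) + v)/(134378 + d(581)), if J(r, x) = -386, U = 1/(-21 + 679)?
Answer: -64949/134378 ≈ -0.48333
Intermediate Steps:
U = 1/658 ≈ 0.0015198
d(l) = 0
v = -64563 (v = -271*238 - 65 = -64498 - 65 = -64563)
(J(U, 459) + v)/(134378 + d(581)) = (-386 - 64563)/(134378 + 0) = -64949/134378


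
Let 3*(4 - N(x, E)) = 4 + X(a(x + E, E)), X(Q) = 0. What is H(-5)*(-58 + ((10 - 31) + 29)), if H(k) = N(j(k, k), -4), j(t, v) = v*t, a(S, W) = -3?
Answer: -400/3 ≈ -133.33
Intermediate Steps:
j(t, v) = t*v
N(x, E) = 8/3 (N(x, E) = 4 - (4 + 0)/3 = 4 - ⅓*4 = 4 - 4/3 = 8/3)
H(k) = 8/3
H(-5)*(-58 + ((10 - 31) + 29)) = 8*(-58 + ((10 - 31) + 29))/3 = 8*(-58 + (-21 + 29))/3 = 8*(-58 + 8)/3 = (8/3)*(-50) = -400/3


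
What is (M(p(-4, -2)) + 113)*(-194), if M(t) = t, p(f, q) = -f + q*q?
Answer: -23474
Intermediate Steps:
p(f, q) = q² - f (p(f, q) = -f + q² = q² - f)
(M(p(-4, -2)) + 113)*(-194) = (((-2)² - 1*(-4)) + 113)*(-194) = ((4 + 4) + 113)*(-194) = (8 + 113)*(-194) = 121*(-194) = -23474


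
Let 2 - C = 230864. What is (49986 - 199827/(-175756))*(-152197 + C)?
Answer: -3365379876884337/175756 ≈ -1.9148e+10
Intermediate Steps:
C = -230862 (C = 2 - 1*230864 = 2 - 230864 = -230862)
(49986 - 199827/(-175756))*(-152197 + C) = (49986 - 199827/(-175756))*(-152197 - 230862) = (49986 - 199827*(-1/175756))*(-383059) = (49986 + 199827/175756)*(-383059) = (8785539243/175756)*(-383059) = -3365379876884337/175756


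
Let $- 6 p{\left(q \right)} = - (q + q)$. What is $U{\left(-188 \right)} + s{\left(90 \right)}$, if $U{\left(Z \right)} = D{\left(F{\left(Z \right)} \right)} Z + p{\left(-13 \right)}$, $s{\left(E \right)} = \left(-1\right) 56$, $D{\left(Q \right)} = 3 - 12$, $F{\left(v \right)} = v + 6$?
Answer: $\frac{4895}{3} \approx 1631.7$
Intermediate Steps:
$F{\left(v \right)} = 6 + v$
$p{\left(q \right)} = \frac{q}{3}$ ($p{\left(q \right)} = - \frac{\left(-1\right) \left(q + q\right)}{6} = - \frac{\left(-1\right) 2 q}{6} = - \frac{\left(-2\right) q}{6} = \frac{q}{3}$)
$D{\left(Q \right)} = -9$ ($D{\left(Q \right)} = 3 - 12 = -9$)
$s{\left(E \right)} = -56$
$U{\left(Z \right)} = - \frac{13}{3} - 9 Z$ ($U{\left(Z \right)} = - 9 Z + \frac{1}{3} \left(-13\right) = - 9 Z - \frac{13}{3} = - \frac{13}{3} - 9 Z$)
$U{\left(-188 \right)} + s{\left(90 \right)} = \left(- \frac{13}{3} - -1692\right) - 56 = \left(- \frac{13}{3} + 1692\right) - 56 = \frac{5063}{3} - 56 = \frac{4895}{3}$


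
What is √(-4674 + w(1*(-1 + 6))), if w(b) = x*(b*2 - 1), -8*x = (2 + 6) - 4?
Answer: I*√18714/2 ≈ 68.4*I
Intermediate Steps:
x = -½ (x = -((2 + 6) - 4)/8 = -(8 - 4)/8 = -⅛*4 = -½ ≈ -0.50000)
w(b) = ½ - b (w(b) = -(b*2 - 1)/2 = -(2*b - 1)/2 = -(-1 + 2*b)/2 = ½ - b)
√(-4674 + w(1*(-1 + 6))) = √(-4674 + (½ - (-1 + 6))) = √(-4674 + (½ - 5)) = √(-4674 - 9/2) = √(-9357/2) = I*√18714/2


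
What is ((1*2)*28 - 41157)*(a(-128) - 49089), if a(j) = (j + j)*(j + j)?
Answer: -675988147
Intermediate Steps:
a(j) = 4*j² (a(j) = (2*j)*(2*j) = 4*j²)
((1*2)*28 - 41157)*(a(-128) - 49089) = ((1*2)*28 - 41157)*(4*(-128)² - 49089) = (2*28 - 41157)*(4*16384 - 49089) = (56 - 41157)*(65536 - 49089) = -41101*16447 = -675988147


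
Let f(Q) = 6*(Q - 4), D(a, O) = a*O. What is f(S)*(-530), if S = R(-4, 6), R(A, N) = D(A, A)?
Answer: -38160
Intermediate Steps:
D(a, O) = O*a
R(A, N) = A² (R(A, N) = A*A = A²)
S = 16 (S = (-4)² = 16)
f(Q) = -24 + 6*Q (f(Q) = 6*(-4 + Q) = -24 + 6*Q)
f(S)*(-530) = (-24 + 6*16)*(-530) = (-24 + 96)*(-530) = 72*(-530) = -38160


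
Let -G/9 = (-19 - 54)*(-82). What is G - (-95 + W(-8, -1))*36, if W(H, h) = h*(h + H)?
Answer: -50778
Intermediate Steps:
W(H, h) = h*(H + h)
G = -53874 (G = -9*(-19 - 54)*(-82) = -(-657)*(-82) = -9*5986 = -53874)
G - (-95 + W(-8, -1))*36 = -53874 - (-95 - (-8 - 1))*36 = -53874 - (-95 - 1*(-9))*36 = -53874 - (-95 + 9)*36 = -53874 - (-86)*36 = -53874 - 1*(-3096) = -53874 + 3096 = -50778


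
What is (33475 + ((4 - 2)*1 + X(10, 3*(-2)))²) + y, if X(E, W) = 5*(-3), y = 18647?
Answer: 52291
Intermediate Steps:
X(E, W) = -15
(33475 + ((4 - 2)*1 + X(10, 3*(-2)))²) + y = (33475 + ((4 - 2)*1 - 15)²) + 18647 = (33475 + (2*1 - 15)²) + 18647 = (33475 + (2 - 15)²) + 18647 = (33475 + (-13)²) + 18647 = (33475 + 169) + 18647 = 33644 + 18647 = 52291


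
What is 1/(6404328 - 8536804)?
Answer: -1/2132476 ≈ -4.6894e-7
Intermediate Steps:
1/(6404328 - 8536804) = 1/(-2132476) = -1/2132476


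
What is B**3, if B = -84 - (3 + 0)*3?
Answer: -804357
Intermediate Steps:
B = -93 (B = -84 - 3*3 = -84 - 1*9 = -84 - 9 = -93)
B**3 = (-93)**3 = -804357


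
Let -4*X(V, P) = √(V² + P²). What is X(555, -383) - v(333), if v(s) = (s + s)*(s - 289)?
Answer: -29304 - √454714/4 ≈ -29473.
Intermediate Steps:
X(V, P) = -√(P² + V²)/4 (X(V, P) = -√(V² + P²)/4 = -√(P² + V²)/4)
v(s) = 2*s*(-289 + s) (v(s) = (2*s)*(-289 + s) = 2*s*(-289 + s))
X(555, -383) - v(333) = -√((-383)² + 555²)/4 - 2*333*(-289 + 333) = -√(146689 + 308025)/4 - 2*333*44 = -√454714/4 - 1*29304 = -√454714/4 - 29304 = -29304 - √454714/4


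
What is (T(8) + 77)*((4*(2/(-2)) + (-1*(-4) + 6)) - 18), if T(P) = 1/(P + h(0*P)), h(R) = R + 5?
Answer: -12024/13 ≈ -924.92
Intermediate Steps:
h(R) = 5 + R
T(P) = 1/(5 + P) (T(P) = 1/(P + (5 + 0*P)) = 1/(P + (5 + 0)) = 1/(P + 5) = 1/(5 + P))
(T(8) + 77)*((4*(2/(-2)) + (-1*(-4) + 6)) - 18) = (1/(5 + 8) + 77)*((4*(2/(-2)) + (-1*(-4) + 6)) - 18) = (1/13 + 77)*((4*(2*(-½)) + (4 + 6)) - 18) = (1/13 + 77)*((4*(-1) + 10) - 18) = 1002*((-4 + 10) - 18)/13 = 1002*(6 - 18)/13 = (1002/13)*(-12) = -12024/13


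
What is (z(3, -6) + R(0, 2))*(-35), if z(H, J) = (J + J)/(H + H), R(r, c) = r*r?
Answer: 70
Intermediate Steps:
R(r, c) = r²
z(H, J) = J/H (z(H, J) = (2*J)/((2*H)) = (2*J)*(1/(2*H)) = J/H)
(z(3, -6) + R(0, 2))*(-35) = (-6/3 + 0²)*(-35) = (-6*⅓ + 0)*(-35) = (-2 + 0)*(-35) = -2*(-35) = 70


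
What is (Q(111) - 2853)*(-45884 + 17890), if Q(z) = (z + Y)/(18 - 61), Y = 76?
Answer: 3439510804/43 ≈ 7.9989e+7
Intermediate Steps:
Q(z) = -76/43 - z/43 (Q(z) = (z + 76)/(18 - 61) = (76 + z)/(-43) = (76 + z)*(-1/43) = -76/43 - z/43)
(Q(111) - 2853)*(-45884 + 17890) = ((-76/43 - 1/43*111) - 2853)*(-45884 + 17890) = ((-76/43 - 111/43) - 2853)*(-27994) = (-187/43 - 2853)*(-27994) = -122866/43*(-27994) = 3439510804/43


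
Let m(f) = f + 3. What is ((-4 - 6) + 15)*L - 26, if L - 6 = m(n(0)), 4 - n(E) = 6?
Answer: 9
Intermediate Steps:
n(E) = -2 (n(E) = 4 - 1*6 = 4 - 6 = -2)
m(f) = 3 + f
L = 7 (L = 6 + (3 - 2) = 6 + 1 = 7)
((-4 - 6) + 15)*L - 26 = ((-4 - 6) + 15)*7 - 26 = (-10 + 15)*7 - 26 = 5*7 - 26 = 35 - 26 = 9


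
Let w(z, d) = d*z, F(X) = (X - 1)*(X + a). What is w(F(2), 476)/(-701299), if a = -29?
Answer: 12852/701299 ≈ 0.018326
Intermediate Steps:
F(X) = (-1 + X)*(-29 + X) (F(X) = (X - 1)*(X - 29) = (-1 + X)*(-29 + X))
w(F(2), 476)/(-701299) = (476*(29 + 2**2 - 30*2))/(-701299) = (476*(29 + 4 - 60))*(-1/701299) = (476*(-27))*(-1/701299) = -12852*(-1/701299) = 12852/701299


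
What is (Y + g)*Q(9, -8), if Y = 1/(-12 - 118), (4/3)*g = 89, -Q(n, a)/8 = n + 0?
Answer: -312354/65 ≈ -4805.4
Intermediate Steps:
Q(n, a) = -8*n (Q(n, a) = -8*(n + 0) = -8*n)
g = 267/4 (g = (¾)*89 = 267/4 ≈ 66.750)
Y = -1/130 (Y = 1/(-130) = -1/130 ≈ -0.0076923)
(Y + g)*Q(9, -8) = (-1/130 + 267/4)*(-8*9) = (17353/260)*(-72) = -312354/65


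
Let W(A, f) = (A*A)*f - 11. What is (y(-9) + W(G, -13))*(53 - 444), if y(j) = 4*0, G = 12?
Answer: 736253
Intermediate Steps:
y(j) = 0
W(A, f) = -11 + f*A**2 (W(A, f) = A**2*f - 11 = f*A**2 - 11 = -11 + f*A**2)
(y(-9) + W(G, -13))*(53 - 444) = (0 + (-11 - 13*12**2))*(53 - 444) = (0 + (-11 - 13*144))*(-391) = (0 + (-11 - 1872))*(-391) = (0 - 1883)*(-391) = -1883*(-391) = 736253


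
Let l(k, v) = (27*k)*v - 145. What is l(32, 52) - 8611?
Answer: 36172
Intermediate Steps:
l(k, v) = -145 + 27*k*v (l(k, v) = 27*k*v - 145 = -145 + 27*k*v)
l(32, 52) - 8611 = (-145 + 27*32*52) - 8611 = (-145 + 44928) - 8611 = 44783 - 8611 = 36172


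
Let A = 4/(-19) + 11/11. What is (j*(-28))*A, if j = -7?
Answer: 2940/19 ≈ 154.74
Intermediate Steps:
A = 15/19 (A = 4*(-1/19) + 11*(1/11) = -4/19 + 1 = 15/19 ≈ 0.78947)
(j*(-28))*A = -7*(-28)*(15/19) = 196*(15/19) = 2940/19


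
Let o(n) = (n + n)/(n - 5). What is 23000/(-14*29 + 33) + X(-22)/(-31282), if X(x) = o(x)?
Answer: -9713069206/157520511 ≈ -61.662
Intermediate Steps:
o(n) = 2*n/(-5 + n) (o(n) = (2*n)/(-5 + n) = 2*n/(-5 + n))
X(x) = 2*x/(-5 + x)
23000/(-14*29 + 33) + X(-22)/(-31282) = 23000/(-14*29 + 33) + (2*(-22)/(-5 - 22))/(-31282) = 23000/(-406 + 33) + (2*(-22)/(-27))*(-1/31282) = 23000/(-373) + (2*(-22)*(-1/27))*(-1/31282) = 23000*(-1/373) + (44/27)*(-1/31282) = -23000/373 - 22/422307 = -9713069206/157520511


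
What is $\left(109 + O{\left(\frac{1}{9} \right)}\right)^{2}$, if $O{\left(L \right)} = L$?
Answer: $\frac{964324}{81} \approx 11905.0$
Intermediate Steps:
$\left(109 + O{\left(\frac{1}{9} \right)}\right)^{2} = \left(109 + \frac{1}{9}\right)^{2} = \left(\frac{982}{9}\right)^{2} = \frac{964324}{81}$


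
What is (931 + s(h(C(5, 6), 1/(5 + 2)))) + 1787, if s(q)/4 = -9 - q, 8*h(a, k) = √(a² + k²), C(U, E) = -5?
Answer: 2682 - √1226/14 ≈ 2679.5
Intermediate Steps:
h(a, k) = √(a² + k²)/8
s(q) = -36 - 4*q (s(q) = 4*(-9 - q) = -36 - 4*q)
(931 + s(h(C(5, 6), 1/(5 + 2)))) + 1787 = (931 + (-36 - √((-5)² + (1/(5 + 2))²)/2)) + 1787 = (931 + (-36 - √(25 + (1/7)²)/2)) + 1787 = (931 + (-36 - √(25 + (⅐)²)/2)) + 1787 = (931 + (-36 - √(25 + 1/49)/2)) + 1787 = (931 + (-36 - √(1226/49)/2)) + 1787 = (931 + (-36 - √1226/7/2)) + 1787 = (931 + (-36 - √1226/14)) + 1787 = (895 - √1226/14) + 1787 = 2682 - √1226/14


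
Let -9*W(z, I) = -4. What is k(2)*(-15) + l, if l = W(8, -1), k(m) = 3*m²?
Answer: -1616/9 ≈ -179.56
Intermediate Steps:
W(z, I) = 4/9 (W(z, I) = -⅑*(-4) = 4/9)
l = 4/9 ≈ 0.44444
k(2)*(-15) + l = (3*2²)*(-15) + 4/9 = (3*4)*(-15) + 4/9 = 12*(-15) + 4/9 = -180 + 4/9 = -1616/9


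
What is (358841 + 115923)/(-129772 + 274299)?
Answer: 474764/144527 ≈ 3.2850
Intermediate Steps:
(358841 + 115923)/(-129772 + 274299) = 474764/144527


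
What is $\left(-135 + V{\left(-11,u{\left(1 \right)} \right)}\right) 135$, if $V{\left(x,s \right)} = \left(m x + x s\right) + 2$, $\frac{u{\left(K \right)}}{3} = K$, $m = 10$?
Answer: $-37260$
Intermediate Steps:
$u{\left(K \right)} = 3 K$
$V{\left(x,s \right)} = 2 + 10 x + s x$ ($V{\left(x,s \right)} = \left(10 x + x s\right) + 2 = \left(10 x + s x\right) + 2 = 2 + 10 x + s x$)
$\left(-135 + V{\left(-11,u{\left(1 \right)} \right)}\right) 135 = \left(-135 + \left(2 + 10 \left(-11\right) + 3 \cdot 1 \left(-11\right)\right)\right) 135 = \left(-135 + \left(2 - 110 + 3 \left(-11\right)\right)\right) 135 = \left(-135 - 141\right) 135 = \left(-276\right) 135 = -37260$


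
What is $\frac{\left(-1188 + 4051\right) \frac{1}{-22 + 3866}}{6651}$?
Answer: $\frac{2863}{25566444} \approx 0.00011198$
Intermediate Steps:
$\frac{\left(-1188 + 4051\right) \frac{1}{-22 + 3866}}{6651} = \frac{2863}{3844} \cdot \frac{1}{6651} = \frac{2863}{25566444}$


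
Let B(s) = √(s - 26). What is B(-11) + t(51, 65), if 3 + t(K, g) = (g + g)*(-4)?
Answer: -523 + I*√37 ≈ -523.0 + 6.0828*I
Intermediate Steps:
t(K, g) = -3 - 8*g (t(K, g) = -3 + (g + g)*(-4) = -3 + (2*g)*(-4) = -3 - 8*g)
B(s) = √(-26 + s)
B(-11) + t(51, 65) = √(-26 - 11) + (-3 - 8*65) = √(-37) + (-3 - 520) = I*√37 - 523 = -523 + I*√37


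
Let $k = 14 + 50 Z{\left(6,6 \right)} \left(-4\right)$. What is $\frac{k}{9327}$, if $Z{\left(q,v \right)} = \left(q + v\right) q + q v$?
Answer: $- \frac{21586}{9327} \approx -2.3144$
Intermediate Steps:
$Z{\left(q,v \right)} = q v + q \left(q + v\right)$ ($Z{\left(q,v \right)} = q \left(q + v\right) + q v = q v + q \left(q + v\right)$)
$k = -21586$ ($k = 14 + 50 \cdot 6 \left(6 + 2 \cdot 6\right) \left(-4\right) = 14 + 50 \cdot 6 \left(6 + 12\right) \left(-4\right) = 14 + 50 \cdot 6 \cdot 18 \left(-4\right) = 14 + 50 \cdot 108 \left(-4\right) = 14 + 50 \left(-432\right) = 14 - 21600 = -21586$)
$\frac{k}{9327} = - \frac{21586}{9327}$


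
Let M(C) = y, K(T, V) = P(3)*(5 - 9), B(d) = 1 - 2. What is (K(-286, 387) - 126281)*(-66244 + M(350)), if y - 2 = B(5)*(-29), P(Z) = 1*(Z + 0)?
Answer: 8362238409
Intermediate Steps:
P(Z) = Z (P(Z) = 1*Z = Z)
B(d) = -1
K(T, V) = -12 (K(T, V) = 3*(5 - 9) = 3*(-4) = -12)
y = 31 (y = 2 - 1*(-29) = 2 + 29 = 31)
M(C) = 31
(K(-286, 387) - 126281)*(-66244 + M(350)) = (-12 - 126281)*(-66244 + 31) = -126293*(-66213) = 8362238409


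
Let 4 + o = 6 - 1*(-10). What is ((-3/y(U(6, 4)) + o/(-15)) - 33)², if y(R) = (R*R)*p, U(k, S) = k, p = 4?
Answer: 65885689/57600 ≈ 1143.8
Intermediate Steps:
o = 12 (o = -4 + (6 - 1*(-10)) = -4 + (6 + 10) = -4 + 16 = 12)
y(R) = 4*R² (y(R) = (R*R)*4 = R²*4 = 4*R²)
((-3/y(U(6, 4)) + o/(-15)) - 33)² = ((-3/(4*6²) + 12/(-15)) - 33)² = ((-3/(4*36) + 12*(-1/15)) - 33)² = ((-3/144 - ⅘) - 33)² = ((-3*1/144 - ⅘) - 33)² = ((-1/48 - ⅘) - 33)² = (-197/240 - 33)² = (-8117/240)² = 65885689/57600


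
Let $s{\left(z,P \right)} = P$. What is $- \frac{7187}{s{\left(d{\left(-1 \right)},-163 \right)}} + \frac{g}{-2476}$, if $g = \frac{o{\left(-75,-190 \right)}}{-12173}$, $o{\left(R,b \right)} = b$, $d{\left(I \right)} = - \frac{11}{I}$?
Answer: $\frac{108309325053}{2456438362} \approx 44.092$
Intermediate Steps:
$g = \frac{190}{12173}$ ($g = - \frac{190}{-12173} = \left(-190\right) \left(- \frac{1}{12173}\right) = \frac{190}{12173} \approx 0.015608$)
$- \frac{7187}{s{\left(d{\left(-1 \right)},-163 \right)}} + \frac{g}{-2476} = - \frac{7187}{-163} + \frac{190}{12173 \left(-2476\right)} = \left(-7187\right) \left(- \frac{1}{163}\right) + \frac{190}{12173} \left(- \frac{1}{2476}\right) = \frac{7187}{163} - \frac{95}{15070174} = \frac{108309325053}{2456438362}$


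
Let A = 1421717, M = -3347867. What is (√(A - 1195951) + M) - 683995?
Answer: -4031862 + √225766 ≈ -4.0314e+6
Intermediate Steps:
(√(A - 1195951) + M) - 683995 = (√(1421717 - 1195951) - 3347867) - 683995 = (√225766 - 3347867) - 683995 = (-3347867 + √225766) - 683995 = -4031862 + √225766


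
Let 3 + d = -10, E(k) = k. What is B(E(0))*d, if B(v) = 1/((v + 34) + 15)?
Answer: -13/49 ≈ -0.26531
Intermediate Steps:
d = -13 (d = -3 - 10 = -13)
B(v) = 1/(49 + v) (B(v) = 1/((34 + v) + 15) = 1/(49 + v))
B(E(0))*d = -13/(49 + 0) = -13/49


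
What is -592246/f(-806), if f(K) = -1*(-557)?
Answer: -592246/557 ≈ -1063.3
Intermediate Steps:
f(K) = 557
-592246/f(-806) = -592246/557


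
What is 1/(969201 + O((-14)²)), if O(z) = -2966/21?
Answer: 21/20350255 ≈ 1.0319e-6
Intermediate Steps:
O(z) = -2966/21 (O(z) = -2966*1/21 = -2966/21)
1/(969201 + O((-14)²)) = 1/(969201 - 2966/21) = 1/(20350255/21) = 21/20350255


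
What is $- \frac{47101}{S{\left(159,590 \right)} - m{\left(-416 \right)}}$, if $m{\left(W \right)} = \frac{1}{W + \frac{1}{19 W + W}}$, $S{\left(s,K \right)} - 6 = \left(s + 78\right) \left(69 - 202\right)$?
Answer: $\frac{163022260221}{109077219995} \approx 1.4946$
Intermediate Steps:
$S{\left(s,K \right)} = -10368 - 133 s$ ($S{\left(s,K \right)} = 6 + \left(s + 78\right) \left(69 - 202\right) = 6 + \left(78 + s\right) \left(-133\right) = 6 - \left(10374 + 133 s\right) = -10368 - 133 s$)
$m{\left(W \right)} = \frac{1}{W + \frac{1}{20 W}}$
$- \frac{47101}{S{\left(159,590 \right)} - m{\left(-416 \right)}} = - \frac{47101}{\left(-10368 - 21147\right) - 20 \left(-416\right) \frac{1}{1 + 20 \left(-416\right)^{2}}} = - \frac{47101}{\left(-10368 - 21147\right) - 20 \left(-416\right) \frac{1}{1 + 20 \cdot 173056}} = - \frac{47101}{-31515 - 20 \left(-416\right) \frac{1}{1 + 3461120}} = - \frac{47101}{-31515 - 20 \left(-416\right) \frac{1}{3461121}} = - \frac{47101}{-31515 - - \frac{8320}{3461121}} = - \frac{47101}{-31515 + \frac{8320}{3461121}} = - \frac{47101}{- \frac{109077219995}{3461121}} = \left(-47101\right) \left(- \frac{3461121}{109077219995}\right) = \frac{163022260221}{109077219995}$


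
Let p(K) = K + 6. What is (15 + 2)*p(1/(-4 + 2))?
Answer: 187/2 ≈ 93.500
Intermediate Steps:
p(K) = 6 + K
(15 + 2)*p(1/(-4 + 2)) = (15 + 2)*(6 + 1/(-4 + 2)) = 17*(6 + 1/(-2)) = 17*(6 - 1/2) = 17*(11/2) = 187/2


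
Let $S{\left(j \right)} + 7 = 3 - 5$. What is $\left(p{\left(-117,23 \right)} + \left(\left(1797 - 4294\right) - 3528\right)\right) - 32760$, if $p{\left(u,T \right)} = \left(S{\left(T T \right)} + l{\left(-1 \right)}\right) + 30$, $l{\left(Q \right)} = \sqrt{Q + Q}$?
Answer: $-38764 + i \sqrt{2} \approx -38764.0 + 1.4142 i$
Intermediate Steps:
$l{\left(Q \right)} = \sqrt{2} \sqrt{Q}$ ($l{\left(Q \right)} = \sqrt{2 Q} = \sqrt{2} \sqrt{Q}$)
$S{\left(j \right)} = -9$ ($S{\left(j \right)} = -7 + \left(3 - 5\right) = -7 - 2 = -9$)
$p{\left(u,T \right)} = 21 + i \sqrt{2}$ ($p{\left(u,T \right)} = \left(-9 + \sqrt{2} \sqrt{-1}\right) + 30 = \left(-9 + \sqrt{2} i\right) + 30 = \left(-9 + i \sqrt{2}\right) + 30 = 21 + i \sqrt{2}$)
$\left(p{\left(-117,23 \right)} + \left(\left(1797 - 4294\right) - 3528\right)\right) - 32760 = \left(\left(21 + i \sqrt{2}\right) + \left(\left(1797 - 4294\right) - 3528\right)\right) - 32760 = \left(\left(21 + i \sqrt{2}\right) - 6025\right) - 32760 = \left(-6004 + i \sqrt{2}\right) - 32760 = -38764 + i \sqrt{2}$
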